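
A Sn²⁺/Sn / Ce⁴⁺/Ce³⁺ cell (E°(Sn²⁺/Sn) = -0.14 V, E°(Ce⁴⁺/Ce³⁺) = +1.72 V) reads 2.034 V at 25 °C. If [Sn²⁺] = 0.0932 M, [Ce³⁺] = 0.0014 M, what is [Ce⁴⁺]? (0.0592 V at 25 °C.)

0.37 M

From the Nernst equation, log Q = n(E° − E)/0.0592 = 2(1.86 − 2.034)/0.0592 = -5.878, so Q = 1.32 × 10^-6.
With Q = [Sn²⁺]·[Ce³⁺]^2/[Ce⁴⁺]^2 and the known concentrations, [Ce⁴⁺]^2 in the denominator gives [Ce⁴⁺] = 0.37 M.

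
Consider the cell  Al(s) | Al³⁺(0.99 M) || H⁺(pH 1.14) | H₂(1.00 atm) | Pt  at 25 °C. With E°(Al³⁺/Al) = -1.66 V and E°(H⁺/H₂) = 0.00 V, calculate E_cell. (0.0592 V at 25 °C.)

The hydrogen couple is the cathode, so E°_cell = 1.66 V; n = 6.
[H⁺] = 10^(−1.14) = 0.072 M, and Q = [Al³⁺]^2·P(H₂)^3 / [H⁺]^6 = 6.78 × 10^6.
E = E° − (0.0592/6) log Q = 1.66 − (0.0592/6)(6.831) = 1.593 V.

1.59 V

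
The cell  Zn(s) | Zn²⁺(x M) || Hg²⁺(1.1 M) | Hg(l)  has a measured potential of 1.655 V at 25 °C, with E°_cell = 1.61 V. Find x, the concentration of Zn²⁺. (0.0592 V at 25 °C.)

From the Nernst equation, log Q = n(E° − E)/0.0592 = 2(1.61 − 1.655)/0.0592 = -1.520, so Q = 0.0302.
With Q = [Zn²⁺]/[Hg²⁺] and the known concentrations, [Zn²⁺] in the numerator gives [Zn²⁺] = 0.033 M.

0.033 M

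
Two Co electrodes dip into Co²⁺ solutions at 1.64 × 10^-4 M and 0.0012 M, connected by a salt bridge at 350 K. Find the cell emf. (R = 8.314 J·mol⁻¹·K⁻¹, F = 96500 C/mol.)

Both half-cells are Co²⁺/Co, so E°_cell = 0. The concentrated side is the cathode; the cell reaction moves Co²⁺ from high to low concentration with n = 2.
Q = [Co²⁺]_dilute/[Co²⁺]_conc = 1.64 × 10^-4/0.0012 = 0.137.
E = 0 − (RT/nF) ln Q = −((8.314×350)/(2×96500))(-1.990) = 0.0300 V.

0.030 V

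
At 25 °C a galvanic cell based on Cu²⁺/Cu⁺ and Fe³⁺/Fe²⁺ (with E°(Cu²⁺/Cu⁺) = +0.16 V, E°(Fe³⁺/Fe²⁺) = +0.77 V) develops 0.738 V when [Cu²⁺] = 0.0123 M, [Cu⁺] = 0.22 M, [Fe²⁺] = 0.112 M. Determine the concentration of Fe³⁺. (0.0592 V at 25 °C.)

From the Nernst equation, log Q = n(E° − E)/0.0592 = 1(0.61 − 0.738)/0.0592 = -2.162, so Q = 0.00688.
With Q = [Cu²⁺]·[Fe²⁺]/([Cu⁺]·[Fe³⁺]) and the known concentrations, [Fe³⁺] in the denominator gives [Fe³⁺] = 0.91 M.

0.91 M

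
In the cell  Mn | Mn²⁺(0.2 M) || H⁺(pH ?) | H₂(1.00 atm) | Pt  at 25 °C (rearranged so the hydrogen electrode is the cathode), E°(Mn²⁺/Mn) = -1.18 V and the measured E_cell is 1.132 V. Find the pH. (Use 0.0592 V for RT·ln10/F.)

pH = 1.16

E°_cell = 1.18 V and n = 2.
log Q = n(E° − E)/0.0592 = 2×(1.18 − 1.132)/0.0592 = 1.622.
With Q = [Mn²⁺]·P(H₂) / [H⁺]^2, solving for [H⁺] gives log[H⁺] = -1.160, so pH = 1.16.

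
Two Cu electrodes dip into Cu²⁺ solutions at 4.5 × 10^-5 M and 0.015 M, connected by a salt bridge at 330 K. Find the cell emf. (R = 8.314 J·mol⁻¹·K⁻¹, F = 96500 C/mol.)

Both half-cells are Cu²⁺/Cu, so E°_cell = 0. The concentrated side is the cathode; the cell reaction moves Cu²⁺ from high to low concentration with n = 2.
Q = [Cu²⁺]_dilute/[Cu²⁺]_conc = 4.5 × 10^-5/0.015 = 0.00300.
E = 0 − (RT/nF) ln Q = −((8.314×330)/(2×96500))(-5.809) = 0.0826 V.

0.083 V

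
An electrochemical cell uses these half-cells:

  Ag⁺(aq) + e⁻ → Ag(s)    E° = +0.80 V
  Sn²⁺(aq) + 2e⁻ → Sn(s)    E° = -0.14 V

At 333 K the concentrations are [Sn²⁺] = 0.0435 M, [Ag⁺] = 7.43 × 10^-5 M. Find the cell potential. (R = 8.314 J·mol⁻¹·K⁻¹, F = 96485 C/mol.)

0.712 V

The Ag⁺/Ag couple has the higher reduction potential and acts as the cathode, so E°_cell = +0.80 − (-0.14) = 0.94 V.
Balancing electrons gives n = 2; the reaction quotient is Q = [Sn²⁺]/[Ag⁺]^2 = 7.88 × 10^6.
E = E° − (RT/nF) ln Q = 0.94 − (8.314×333)/(2×96485) × (15.880) = 0.940 − 0.228 = 0.712 V.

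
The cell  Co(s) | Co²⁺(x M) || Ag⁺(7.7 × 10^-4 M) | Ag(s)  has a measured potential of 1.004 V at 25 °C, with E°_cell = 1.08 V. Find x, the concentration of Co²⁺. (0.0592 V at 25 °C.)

From the Nernst equation, log Q = n(E° − E)/0.0592 = 2(1.08 − 1.004)/0.0592 = 2.568, so Q = 369.
With Q = [Co²⁺]/[Ag⁺]^2 and the known concentrations, [Co²⁺] in the numerator gives [Co²⁺] = 2.2 × 10^-4 M.

2.2 × 10^-4 M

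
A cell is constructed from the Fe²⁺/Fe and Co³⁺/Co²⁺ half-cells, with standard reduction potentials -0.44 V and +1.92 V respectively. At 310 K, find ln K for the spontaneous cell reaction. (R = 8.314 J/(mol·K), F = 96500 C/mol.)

E°_cell = +1.92 − (-0.44) = 2.36 V, with n = 2 electrons transferred.
At equilibrium E = 0, so the Nernst equation gives ln K = nFE°/RT = (2)(96500)(2.36)/((8.314)(310)) = 176.72.

ln K = 176.7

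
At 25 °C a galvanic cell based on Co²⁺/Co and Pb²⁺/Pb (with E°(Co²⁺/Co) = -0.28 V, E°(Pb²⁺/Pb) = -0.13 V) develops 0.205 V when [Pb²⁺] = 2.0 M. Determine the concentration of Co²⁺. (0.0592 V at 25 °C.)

From the Nernst equation, log Q = n(E° − E)/0.0592 = 2(0.15 − 0.205)/0.0592 = -1.858, so Q = 0.0139.
With Q = [Co²⁺]/[Pb²⁺] and the known concentrations, [Co²⁺] in the numerator gives [Co²⁺] = 0.028 M.

0.028 M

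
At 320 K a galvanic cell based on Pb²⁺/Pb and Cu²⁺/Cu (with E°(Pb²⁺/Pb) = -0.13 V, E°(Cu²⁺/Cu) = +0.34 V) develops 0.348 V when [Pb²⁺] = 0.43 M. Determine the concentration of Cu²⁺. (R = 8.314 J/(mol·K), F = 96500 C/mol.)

6.2 × 10^-5 M

From the Nernst equation, ln Q = nF(E° − E)/RT = 2×96500×(0.47 − 0.348)/(8.314×320) = 8.850, so Q = 6980.
With Q = [Pb²⁺]/[Cu²⁺] and the known concentrations, [Cu²⁺] in the denominator gives [Cu²⁺] = 6.2 × 10^-5 M.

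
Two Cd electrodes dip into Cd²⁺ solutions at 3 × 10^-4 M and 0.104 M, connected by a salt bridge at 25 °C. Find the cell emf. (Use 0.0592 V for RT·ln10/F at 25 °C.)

0.075 V

Both half-cells are Cd²⁺/Cd, so E°_cell = 0. The concentrated side is the cathode; the cell reaction moves Cd²⁺ from high to low concentration with n = 2.
Q = [Cd²⁺]_dilute/[Cd²⁺]_conc = 3 × 10^-4/0.104 = 0.00288.
E = 0 − (0.0592/2) log Q = −(0.0592/2)(-2.540) = 0.0752 V.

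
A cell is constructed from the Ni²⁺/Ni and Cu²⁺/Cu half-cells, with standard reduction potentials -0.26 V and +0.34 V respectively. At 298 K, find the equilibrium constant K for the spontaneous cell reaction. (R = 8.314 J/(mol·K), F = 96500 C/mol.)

2 × 10^20

E°_cell = +0.34 − (-0.26) = 0.60 V, with n = 2 electrons transferred.
At equilibrium E = 0, so the Nernst equation gives ln K = nFE°/RT = (2)(96500)(0.60)/((8.314)(298)) = 46.74.
K = e^46.74 = 2 × 10^20.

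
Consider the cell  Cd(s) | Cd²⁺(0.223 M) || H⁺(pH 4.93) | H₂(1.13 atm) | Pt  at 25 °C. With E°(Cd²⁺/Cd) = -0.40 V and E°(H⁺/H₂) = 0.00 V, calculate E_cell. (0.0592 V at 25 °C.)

The hydrogen couple is the cathode, so E°_cell = 0.40 V; n = 2.
[H⁺] = 10^(−4.93) = 1.2 × 10^-5 M, and Q = [Cd²⁺]·P(H₂) / [H⁺]^2 = 1.83 × 10^9.
E = E° − (0.0592/2) log Q = 0.40 − (0.0592/2)(9.261) = 0.126 V.

0.13 V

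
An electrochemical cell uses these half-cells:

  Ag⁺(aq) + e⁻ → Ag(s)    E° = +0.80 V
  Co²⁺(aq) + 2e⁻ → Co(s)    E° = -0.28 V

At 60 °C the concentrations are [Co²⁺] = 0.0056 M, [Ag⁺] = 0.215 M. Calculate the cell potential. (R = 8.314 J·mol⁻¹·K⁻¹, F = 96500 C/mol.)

The Ag⁺/Ag couple has the higher reduction potential and acts as the cathode, so E°_cell = +0.80 − (-0.28) = 1.08 V.
Balancing electrons gives n = 2; the reaction quotient is Q = [Co²⁺]/[Ag⁺]^2 = 0.121.
E = E° − (RT/nF) ln Q = 1.08 − (8.314×333)/(2×96500) × (-2.111) = 1.080 + 0.030 = 1.110 V.

1.11 V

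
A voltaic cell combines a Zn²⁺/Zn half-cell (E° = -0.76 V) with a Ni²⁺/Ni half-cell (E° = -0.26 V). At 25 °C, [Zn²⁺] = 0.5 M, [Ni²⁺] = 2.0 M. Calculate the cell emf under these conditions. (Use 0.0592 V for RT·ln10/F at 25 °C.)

0.518 V

The Ni²⁺/Ni couple has the higher reduction potential and acts as the cathode, so E°_cell = -0.26 − (-0.76) = 0.50 V.
Balancing electrons gives n = 2; the reaction quotient is Q = [Zn²⁺]/[Ni²⁺] = 0.250.
At 25 °C, E = E° − (0.0592/n) log Q = 0.50 − (0.0592/2)(-0.602) = 0.500 + 0.018 = 0.518 V.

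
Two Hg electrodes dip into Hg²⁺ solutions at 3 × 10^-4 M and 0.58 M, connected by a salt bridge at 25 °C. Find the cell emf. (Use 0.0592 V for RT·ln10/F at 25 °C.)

0.097 V

Both half-cells are Hg²⁺/Hg, so E°_cell = 0. The concentrated side is the cathode; the cell reaction moves Hg²⁺ from high to low concentration with n = 2.
Q = [Hg²⁺]_dilute/[Hg²⁺]_conc = 3 × 10^-4/0.58 = 5.17 × 10^-4.
E = 0 − (0.0592/2) log Q = −(0.0592/2)(-3.286) = 0.0973 V.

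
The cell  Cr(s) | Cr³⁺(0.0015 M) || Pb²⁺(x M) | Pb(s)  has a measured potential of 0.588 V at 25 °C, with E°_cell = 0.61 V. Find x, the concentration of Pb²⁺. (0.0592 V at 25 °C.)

From the Nernst equation, log Q = n(E° − E)/0.0592 = 6(0.61 − 0.588)/0.0592 = 2.230, so Q = 170.
With Q = [Cr³⁺]^2/[Pb²⁺]^3 and the known concentrations, [Pb²⁺]^3 in the denominator gives [Pb²⁺] = 0.0024 M.

0.0024 M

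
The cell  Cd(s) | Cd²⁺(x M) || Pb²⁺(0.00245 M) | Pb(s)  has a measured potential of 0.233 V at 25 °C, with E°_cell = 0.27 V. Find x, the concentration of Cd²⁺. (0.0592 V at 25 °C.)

From the Nernst equation, log Q = n(E° − E)/0.0592 = 2(0.27 − 0.233)/0.0592 = 1.250, so Q = 17.8.
With Q = [Cd²⁺]/[Pb²⁺] and the known concentrations, [Cd²⁺] in the numerator gives [Cd²⁺] = 0.044 M.

0.044 M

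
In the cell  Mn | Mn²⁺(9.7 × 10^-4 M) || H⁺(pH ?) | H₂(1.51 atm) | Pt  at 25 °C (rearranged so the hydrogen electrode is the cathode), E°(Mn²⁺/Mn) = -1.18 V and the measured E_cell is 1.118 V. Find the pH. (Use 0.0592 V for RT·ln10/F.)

E°_cell = 1.18 V and n = 2.
log Q = n(E° − E)/0.0592 = 2×(1.18 − 1.118)/0.0592 = 2.095.
With Q = [Mn²⁺]·P(H₂) / [H⁺]^2, solving for [H⁺] gives log[H⁺] = -2.464, so pH = 2.46.

pH = 2.46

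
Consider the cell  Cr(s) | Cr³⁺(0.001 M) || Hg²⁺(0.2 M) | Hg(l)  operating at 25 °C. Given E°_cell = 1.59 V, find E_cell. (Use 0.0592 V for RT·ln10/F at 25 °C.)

Balancing electrons gives n = 6; the reaction quotient is Q = [Cr³⁺]^2/[Hg²⁺]^3 = 1.25 × 10^-4.
At 25 °C, E = E° − (0.0592/n) log Q = 1.59 − (0.0592/6)(-3.903) = 1.590 + 0.039 = 1.629 V.

1.63 V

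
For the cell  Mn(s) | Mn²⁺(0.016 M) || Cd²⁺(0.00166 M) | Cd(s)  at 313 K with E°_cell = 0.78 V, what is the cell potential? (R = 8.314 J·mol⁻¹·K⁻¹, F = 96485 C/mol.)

0.749 V

Balancing electrons gives n = 2; the reaction quotient is Q = [Mn²⁺]/[Cd²⁺] = 9.64.
E = E° − (RT/nF) ln Q = 0.78 − (8.314×313)/(2×96485) × (2.266) = 0.780 − 0.031 = 0.749 V.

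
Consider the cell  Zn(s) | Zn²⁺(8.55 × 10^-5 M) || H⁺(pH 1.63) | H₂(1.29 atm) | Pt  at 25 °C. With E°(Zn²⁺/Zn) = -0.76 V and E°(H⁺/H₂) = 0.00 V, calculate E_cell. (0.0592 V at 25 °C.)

0.78 V

The hydrogen couple is the cathode, so E°_cell = 0.76 V; n = 2.
[H⁺] = 10^(−1.63) = 0.023 M, and Q = [Zn²⁺]·P(H₂) / [H⁺]^2 = 0.201.
E = E° − (0.0592/2) log Q = 0.76 − (0.0592/2)(-0.697) = 0.781 V.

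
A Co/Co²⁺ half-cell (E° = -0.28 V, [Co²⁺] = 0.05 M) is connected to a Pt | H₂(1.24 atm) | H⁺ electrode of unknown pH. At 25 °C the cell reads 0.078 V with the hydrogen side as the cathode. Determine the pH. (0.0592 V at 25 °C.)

pH = 4.02

E°_cell = 0.28 V and n = 2.
log Q = n(E° − E)/0.0592 = 2×(0.28 − 0.078)/0.0592 = 6.824.
With Q = [Co²⁺]·P(H₂) / [H⁺]^2, solving for [H⁺] gives log[H⁺] = -4.016, so pH = 4.02.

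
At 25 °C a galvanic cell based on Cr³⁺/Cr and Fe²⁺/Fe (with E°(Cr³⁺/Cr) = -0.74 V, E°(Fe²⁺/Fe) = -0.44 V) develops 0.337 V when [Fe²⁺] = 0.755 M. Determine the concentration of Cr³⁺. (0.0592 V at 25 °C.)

From the Nernst equation, log Q = n(E° − E)/0.0592 = 6(0.30 − 0.337)/0.0592 = -3.750, so Q = 1.78 × 10^-4.
With Q = [Cr³⁺]^2/[Fe²⁺]^3 and the known concentrations, [Cr³⁺]^2 in the numerator gives [Cr³⁺] = 0.0087 M.

0.0087 M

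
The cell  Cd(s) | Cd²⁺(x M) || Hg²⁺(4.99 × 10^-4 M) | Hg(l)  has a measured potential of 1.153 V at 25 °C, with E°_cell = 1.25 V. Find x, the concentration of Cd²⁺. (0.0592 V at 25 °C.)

From the Nernst equation, log Q = n(E° − E)/0.0592 = 2(1.25 − 1.153)/0.0592 = 3.277, so Q = 1890.
With Q = [Cd²⁺]/[Hg²⁺] and the known concentrations, [Cd²⁺] in the numerator gives [Cd²⁺] = 0.94 M.

0.94 M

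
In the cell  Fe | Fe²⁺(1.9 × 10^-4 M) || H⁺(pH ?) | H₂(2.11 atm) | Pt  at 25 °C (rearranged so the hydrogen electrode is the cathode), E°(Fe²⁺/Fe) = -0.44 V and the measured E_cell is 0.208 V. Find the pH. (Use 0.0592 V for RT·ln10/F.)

E°_cell = 0.44 V and n = 2.
log Q = n(E° − E)/0.0592 = 2×(0.44 − 0.208)/0.0592 = 7.838.
With Q = [Fe²⁺]·P(H₂) / [H⁺]^2, solving for [H⁺] gives log[H⁺] = -5.617, so pH = 5.62.

pH = 5.62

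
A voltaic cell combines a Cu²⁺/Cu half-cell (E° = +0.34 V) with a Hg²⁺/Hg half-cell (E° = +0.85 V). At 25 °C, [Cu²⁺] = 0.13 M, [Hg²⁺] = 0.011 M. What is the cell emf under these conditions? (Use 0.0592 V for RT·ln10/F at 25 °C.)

The Hg²⁺/Hg couple has the higher reduction potential and acts as the cathode, so E°_cell = +0.85 − (+0.34) = 0.51 V.
Balancing electrons gives n = 2; the reaction quotient is Q = [Cu²⁺]/[Hg²⁺] = 11.8.
At 25 °C, E = E° − (0.0592/n) log Q = 0.51 − (0.0592/2)(1.073) = 0.510 − 0.032 = 0.478 V.

0.478 V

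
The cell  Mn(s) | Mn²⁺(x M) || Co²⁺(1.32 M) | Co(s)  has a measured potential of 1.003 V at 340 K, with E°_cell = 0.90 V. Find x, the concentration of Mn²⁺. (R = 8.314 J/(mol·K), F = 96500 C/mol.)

From the Nernst equation, ln Q = nF(E° − E)/RT = 2×96500×(0.90 − 1.003)/(8.314×340) = -7.032, so Q = 8.83 × 10^-4.
With Q = [Mn²⁺]/[Co²⁺] and the known concentrations, [Mn²⁺] in the numerator gives [Mn²⁺] = 0.0012 M.

0.0012 M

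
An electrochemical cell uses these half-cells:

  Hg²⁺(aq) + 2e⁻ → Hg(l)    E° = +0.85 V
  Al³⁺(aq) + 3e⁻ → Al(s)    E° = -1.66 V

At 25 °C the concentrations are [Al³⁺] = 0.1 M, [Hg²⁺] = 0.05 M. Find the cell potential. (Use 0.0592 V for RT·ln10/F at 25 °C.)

2.49 V

The Hg²⁺/Hg couple has the higher reduction potential and acts as the cathode, so E°_cell = +0.85 − (-1.66) = 2.51 V.
Balancing electrons gives n = 6; the reaction quotient is Q = [Al³⁺]^2/[Hg²⁺]^3 = 80.0.
At 25 °C, E = E° − (0.0592/n) log Q = 2.51 − (0.0592/6)(1.903) = 2.510 − 0.019 = 2.491 V.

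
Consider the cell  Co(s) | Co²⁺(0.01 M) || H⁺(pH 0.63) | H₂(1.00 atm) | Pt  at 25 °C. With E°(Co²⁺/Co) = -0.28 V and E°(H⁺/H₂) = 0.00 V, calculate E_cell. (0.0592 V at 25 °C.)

0.30 V

The hydrogen couple is the cathode, so E°_cell = 0.28 V; n = 2.
[H⁺] = 10^(−0.63) = 0.23 M, and Q = [Co²⁺]·P(H₂) / [H⁺]^2 = 0.182.
E = E° − (0.0592/2) log Q = 0.28 − (0.0592/2)(-0.740) = 0.302 V.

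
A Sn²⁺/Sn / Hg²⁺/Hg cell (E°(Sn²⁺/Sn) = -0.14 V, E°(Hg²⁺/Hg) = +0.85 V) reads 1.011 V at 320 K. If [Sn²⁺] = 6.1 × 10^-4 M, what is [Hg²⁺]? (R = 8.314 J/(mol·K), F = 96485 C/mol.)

0.0028 M

From the Nernst equation, ln Q = nF(E° − E)/RT = 2×96485×(0.99 − 1.011)/(8.314×320) = -1.523, so Q = 0.218.
With Q = [Sn²⁺]/[Hg²⁺] and the known concentrations, [Hg²⁺] in the denominator gives [Hg²⁺] = 0.0028 M.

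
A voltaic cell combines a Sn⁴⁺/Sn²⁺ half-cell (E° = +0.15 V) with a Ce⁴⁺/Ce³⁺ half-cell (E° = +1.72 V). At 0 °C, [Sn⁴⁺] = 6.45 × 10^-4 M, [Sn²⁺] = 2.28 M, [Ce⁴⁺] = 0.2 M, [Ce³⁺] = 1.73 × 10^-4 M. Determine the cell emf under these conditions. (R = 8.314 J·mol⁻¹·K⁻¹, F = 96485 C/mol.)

1.83 V

The Ce⁴⁺/Ce³⁺ couple has the higher reduction potential and acts as the cathode, so E°_cell = +1.72 − (+0.15) = 1.57 V.
Balancing electrons gives n = 2; the reaction quotient is Q = [Sn⁴⁺]·[Ce³⁺]^2/([Sn²⁺]·[Ce⁴⁺]^2) = 2.12 × 10^-10.
E = E° − (RT/nF) ln Q = 1.57 − (8.314×273)/(2×96485) × (-22.276) = 1.570 + 0.262 = 1.832 V.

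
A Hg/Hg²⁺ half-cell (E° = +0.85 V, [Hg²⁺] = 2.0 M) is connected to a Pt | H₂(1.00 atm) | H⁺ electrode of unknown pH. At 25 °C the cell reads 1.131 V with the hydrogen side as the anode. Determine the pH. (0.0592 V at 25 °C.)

E°_cell = 0.85 V and n = 2.
log Q = n(E° − E)/0.0592 = 2×(0.85 − 1.131)/0.0592 = -9.493.
With Q = [H⁺]^2 / ([Hg²⁺]·P(H₂)), solving for [H⁺] gives log[H⁺] = -4.596, so pH = 4.60.

pH = 4.60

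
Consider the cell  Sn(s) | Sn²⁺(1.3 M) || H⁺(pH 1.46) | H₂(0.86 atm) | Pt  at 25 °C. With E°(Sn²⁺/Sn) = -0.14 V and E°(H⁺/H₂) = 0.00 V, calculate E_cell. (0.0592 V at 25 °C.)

The hydrogen couple is the cathode, so E°_cell = 0.14 V; n = 2.
[H⁺] = 10^(−1.46) = 0.035 M, and Q = [Sn²⁺]·P(H₂) / [H⁺]^2 = 930.
E = E° − (0.0592/2) log Q = 0.14 − (0.0592/2)(2.968) = 0.052 V.

0.052 V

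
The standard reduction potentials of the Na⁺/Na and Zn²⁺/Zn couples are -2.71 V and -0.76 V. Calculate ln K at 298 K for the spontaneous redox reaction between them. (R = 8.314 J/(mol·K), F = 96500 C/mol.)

ln K = 151.9

E°_cell = -0.76 − (-2.71) = 1.95 V, with n = 2 electrons transferred.
At equilibrium E = 0, so the Nernst equation gives ln K = nFE°/RT = (2)(96500)(1.95)/((8.314)(298)) = 151.90.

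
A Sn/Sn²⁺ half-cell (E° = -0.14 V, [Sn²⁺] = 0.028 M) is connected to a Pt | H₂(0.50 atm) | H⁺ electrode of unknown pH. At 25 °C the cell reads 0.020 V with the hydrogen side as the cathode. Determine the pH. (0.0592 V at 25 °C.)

E°_cell = 0.14 V and n = 2.
log Q = n(E° − E)/0.0592 = 2×(0.14 − 0.020)/0.0592 = 4.054.
With Q = [Sn²⁺]·P(H₂) / [H⁺]^2, solving for [H⁺] gives log[H⁺] = -2.954, so pH = 2.95.

pH = 2.95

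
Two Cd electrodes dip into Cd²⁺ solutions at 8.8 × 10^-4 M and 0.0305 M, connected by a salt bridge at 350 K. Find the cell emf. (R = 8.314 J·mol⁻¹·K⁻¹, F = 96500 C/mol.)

0.053 V

Both half-cells are Cd²⁺/Cd, so E°_cell = 0. The concentrated side is the cathode; the cell reaction moves Cd²⁺ from high to low concentration with n = 2.
Q = [Cd²⁺]_dilute/[Cd²⁺]_conc = 8.8 × 10^-4/0.0305 = 0.0289.
E = 0 − (RT/nF) ln Q = −((8.314×350)/(2×96500))(-3.546) = 0.0535 V.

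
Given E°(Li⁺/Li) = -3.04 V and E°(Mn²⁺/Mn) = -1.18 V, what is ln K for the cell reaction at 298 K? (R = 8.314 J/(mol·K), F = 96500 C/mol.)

ln K = 144.9

E°_cell = -1.18 − (-3.04) = 1.86 V, with n = 2 electrons transferred.
At equilibrium E = 0, so the Nernst equation gives ln K = nFE°/RT = (2)(96500)(1.86)/((8.314)(298)) = 144.89.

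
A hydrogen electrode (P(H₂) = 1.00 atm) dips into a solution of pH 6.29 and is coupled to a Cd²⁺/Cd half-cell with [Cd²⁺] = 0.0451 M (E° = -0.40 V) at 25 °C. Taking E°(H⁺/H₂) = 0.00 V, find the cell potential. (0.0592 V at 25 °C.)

0.067 V

The hydrogen couple is the cathode, so E°_cell = 0.40 V; n = 2.
[H⁺] = 10^(−6.29) = 5.1 × 10^-7 M, and Q = [Cd²⁺]·P(H₂) / [H⁺]^2 = 1.71 × 10^11.
E = E° − (0.0592/2) log Q = 0.40 − (0.0592/2)(11.234) = 0.067 V.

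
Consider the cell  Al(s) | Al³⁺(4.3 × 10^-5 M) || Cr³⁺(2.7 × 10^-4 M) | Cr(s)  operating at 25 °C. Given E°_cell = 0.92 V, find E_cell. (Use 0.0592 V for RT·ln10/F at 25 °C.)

Balancing electrons gives n = 3; the reaction quotient is Q = [Al³⁺]/[Cr³⁺] = 0.159.
At 25 °C, E = E° − (0.0592/n) log Q = 0.92 − (0.0592/3)(-0.798) = 0.920 + 0.016 = 0.936 V.

0.936 V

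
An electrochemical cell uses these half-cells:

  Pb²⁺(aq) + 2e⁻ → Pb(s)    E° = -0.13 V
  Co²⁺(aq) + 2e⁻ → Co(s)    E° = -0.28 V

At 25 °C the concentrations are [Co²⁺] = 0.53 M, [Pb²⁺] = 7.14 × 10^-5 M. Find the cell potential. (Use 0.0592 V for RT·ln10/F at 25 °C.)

0.035 V

The Pb²⁺/Pb couple has the higher reduction potential and acts as the cathode, so E°_cell = -0.13 − (-0.28) = 0.15 V.
Balancing electrons gives n = 2; the reaction quotient is Q = [Co²⁺]/[Pb²⁺] = 7420.
At 25 °C, E = E° − (0.0592/n) log Q = 0.15 − (0.0592/2)(3.871) = 0.150 − 0.115 = 0.035 V.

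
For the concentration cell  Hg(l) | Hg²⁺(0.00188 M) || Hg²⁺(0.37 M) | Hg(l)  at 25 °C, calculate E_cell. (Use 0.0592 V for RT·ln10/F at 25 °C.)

0.068 V

Both half-cells are Hg²⁺/Hg, so E°_cell = 0. The concentrated side is the cathode; the cell reaction moves Hg²⁺ from high to low concentration with n = 2.
Q = [Hg²⁺]_dilute/[Hg²⁺]_conc = 0.00188/0.37 = 0.00508.
E = 0 − (0.0592/2) log Q = −(0.0592/2)(-2.294) = 0.0679 V.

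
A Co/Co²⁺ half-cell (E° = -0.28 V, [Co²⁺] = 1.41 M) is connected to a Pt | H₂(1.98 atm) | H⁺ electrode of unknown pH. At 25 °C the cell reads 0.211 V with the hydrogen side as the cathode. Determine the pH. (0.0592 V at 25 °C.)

E°_cell = 0.28 V and n = 2.
log Q = n(E° − E)/0.0592 = 2×(0.28 − 0.211)/0.0592 = 2.331.
With Q = [Co²⁺]·P(H₂) / [H⁺]^2, solving for [H⁺] gives log[H⁺] = -0.943, so pH = 0.94.

pH = 0.94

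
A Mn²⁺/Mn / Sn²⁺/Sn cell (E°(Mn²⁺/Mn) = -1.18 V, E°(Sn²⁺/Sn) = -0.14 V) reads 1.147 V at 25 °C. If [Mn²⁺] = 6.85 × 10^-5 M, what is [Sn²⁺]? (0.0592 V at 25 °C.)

0.28 M

From the Nernst equation, log Q = n(E° − E)/0.0592 = 2(1.04 − 1.147)/0.0592 = -3.615, so Q = 2.43 × 10^-4.
With Q = [Mn²⁺]/[Sn²⁺] and the known concentrations, [Sn²⁺] in the denominator gives [Sn²⁺] = 0.28 M.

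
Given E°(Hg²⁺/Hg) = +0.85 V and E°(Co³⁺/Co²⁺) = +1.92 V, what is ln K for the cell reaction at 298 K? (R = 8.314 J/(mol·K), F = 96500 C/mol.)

ln K = 83.4

E°_cell = +1.92 − (+0.85) = 1.07 V, with n = 2 electrons transferred.
At equilibrium E = 0, so the Nernst equation gives ln K = nFE°/RT = (2)(96500)(1.07)/((8.314)(298)) = 83.35.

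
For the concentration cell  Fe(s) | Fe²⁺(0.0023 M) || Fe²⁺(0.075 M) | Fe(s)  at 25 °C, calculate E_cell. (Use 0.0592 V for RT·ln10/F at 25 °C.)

Both half-cells are Fe²⁺/Fe, so E°_cell = 0. The concentrated side is the cathode; the cell reaction moves Fe²⁺ from high to low concentration with n = 2.
Q = [Fe²⁺]_dilute/[Fe²⁺]_conc = 0.0023/0.075 = 0.0307.
E = 0 − (0.0592/2) log Q = −(0.0592/2)(-1.513) = 0.0448 V.

0.045 V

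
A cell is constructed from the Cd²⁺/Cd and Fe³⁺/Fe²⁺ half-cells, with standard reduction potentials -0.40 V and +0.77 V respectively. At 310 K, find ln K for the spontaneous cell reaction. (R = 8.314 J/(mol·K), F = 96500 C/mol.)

ln K = 87.6

E°_cell = +0.77 − (-0.40) = 1.17 V, with n = 2 electrons transferred.
At equilibrium E = 0, so the Nernst equation gives ln K = nFE°/RT = (2)(96500)(1.17)/((8.314)(310)) = 87.61.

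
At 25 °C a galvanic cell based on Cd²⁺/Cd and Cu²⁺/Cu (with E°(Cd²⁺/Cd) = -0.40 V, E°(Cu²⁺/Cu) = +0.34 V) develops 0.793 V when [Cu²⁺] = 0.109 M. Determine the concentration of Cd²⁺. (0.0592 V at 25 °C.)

From the Nernst equation, log Q = n(E° − E)/0.0592 = 2(0.74 − 0.793)/0.0592 = -1.791, so Q = 0.0162.
With Q = [Cd²⁺]/[Cu²⁺] and the known concentrations, [Cd²⁺] in the numerator gives [Cd²⁺] = 0.0018 M.

0.0018 M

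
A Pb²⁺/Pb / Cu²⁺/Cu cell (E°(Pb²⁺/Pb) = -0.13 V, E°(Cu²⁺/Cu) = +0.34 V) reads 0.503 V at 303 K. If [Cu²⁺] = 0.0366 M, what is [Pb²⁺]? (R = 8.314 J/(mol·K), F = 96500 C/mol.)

From the Nernst equation, ln Q = nF(E° − E)/RT = 2×96500×(0.47 − 0.503)/(8.314×303) = -2.528, so Q = 0.0798.
With Q = [Pb²⁺]/[Cu²⁺] and the known concentrations, [Pb²⁺] in the numerator gives [Pb²⁺] = 0.0029 M.

0.0029 M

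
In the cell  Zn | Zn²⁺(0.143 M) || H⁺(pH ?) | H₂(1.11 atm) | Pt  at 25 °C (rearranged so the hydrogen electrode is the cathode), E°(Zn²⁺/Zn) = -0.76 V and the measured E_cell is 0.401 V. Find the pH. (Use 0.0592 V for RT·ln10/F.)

E°_cell = 0.76 V and n = 2.
log Q = n(E° − E)/0.0592 = 2×(0.76 − 0.401)/0.0592 = 12.128.
With Q = [Zn²⁺]·P(H₂) / [H⁺]^2, solving for [H⁺] gives log[H⁺] = -6.464, so pH = 6.46.

pH = 6.46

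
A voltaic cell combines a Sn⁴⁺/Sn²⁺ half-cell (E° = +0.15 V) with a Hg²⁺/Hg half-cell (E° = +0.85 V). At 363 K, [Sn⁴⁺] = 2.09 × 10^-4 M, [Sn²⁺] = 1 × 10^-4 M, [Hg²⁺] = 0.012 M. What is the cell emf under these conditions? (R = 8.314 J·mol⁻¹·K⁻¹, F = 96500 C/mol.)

0.619 V

The Hg²⁺/Hg couple has the higher reduction potential and acts as the cathode, so E°_cell = +0.85 − (+0.15) = 0.70 V.
Balancing electrons gives n = 2; the reaction quotient is Q = [Sn⁴⁺]/([Sn²⁺]·[Hg²⁺]) = 174.
E = E° − (RT/nF) ln Q = 0.70 − (8.314×363)/(2×96500) × (5.160) = 0.700 − 0.081 = 0.619 V.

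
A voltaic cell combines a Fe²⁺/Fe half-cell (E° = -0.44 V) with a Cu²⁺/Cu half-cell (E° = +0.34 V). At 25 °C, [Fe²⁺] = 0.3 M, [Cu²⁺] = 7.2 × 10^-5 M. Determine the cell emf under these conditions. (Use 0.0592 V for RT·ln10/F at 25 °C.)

0.673 V

The Cu²⁺/Cu couple has the higher reduction potential and acts as the cathode, so E°_cell = +0.34 − (-0.44) = 0.78 V.
Balancing electrons gives n = 2; the reaction quotient is Q = [Fe²⁺]/[Cu²⁺] = 4170.
At 25 °C, E = E° − (0.0592/n) log Q = 0.78 − (0.0592/2)(3.620) = 0.780 − 0.107 = 0.673 V.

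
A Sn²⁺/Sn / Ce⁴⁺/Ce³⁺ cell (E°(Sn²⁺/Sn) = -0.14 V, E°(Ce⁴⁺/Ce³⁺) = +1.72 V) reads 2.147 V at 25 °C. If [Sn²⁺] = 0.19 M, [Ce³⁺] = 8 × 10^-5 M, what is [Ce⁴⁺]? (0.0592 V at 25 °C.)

From the Nernst equation, log Q = n(E° − E)/0.0592 = 2(1.86 − 2.147)/0.0592 = -9.696, so Q = 2.01 × 10^-10.
With Q = [Sn²⁺]·[Ce³⁺]^2/[Ce⁴⁺]^2 and the known concentrations, [Ce⁴⁺]^2 in the denominator gives [Ce⁴⁺] = 2.5 M.

2.5 M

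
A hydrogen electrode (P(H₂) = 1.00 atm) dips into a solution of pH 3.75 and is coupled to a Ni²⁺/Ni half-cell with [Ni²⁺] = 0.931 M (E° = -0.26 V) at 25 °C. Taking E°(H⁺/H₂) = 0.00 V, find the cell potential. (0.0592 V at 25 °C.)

The hydrogen couple is the cathode, so E°_cell = 0.26 V; n = 2.
[H⁺] = 10^(−3.75) = 1.8 × 10^-4 M, and Q = [Ni²⁺]·P(H₂) / [H⁺]^2 = 2.94 × 10^7.
E = E° − (0.0592/2) log Q = 0.26 − (0.0592/2)(7.469) = 0.039 V.

0.039 V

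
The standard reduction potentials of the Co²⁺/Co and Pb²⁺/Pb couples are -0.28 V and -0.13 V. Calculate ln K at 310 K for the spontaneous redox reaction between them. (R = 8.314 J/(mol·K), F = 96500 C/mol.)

ln K = 11.2

E°_cell = -0.13 − (-0.28) = 0.15 V, with n = 2 electrons transferred.
At equilibrium E = 0, so the Nernst equation gives ln K = nFE°/RT = (2)(96500)(0.15)/((8.314)(310)) = 11.23.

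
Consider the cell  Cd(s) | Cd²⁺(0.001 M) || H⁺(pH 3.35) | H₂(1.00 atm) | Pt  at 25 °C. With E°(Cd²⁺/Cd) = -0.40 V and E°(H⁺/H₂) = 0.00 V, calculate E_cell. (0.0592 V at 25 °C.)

The hydrogen couple is the cathode, so E°_cell = 0.40 V; n = 2.
[H⁺] = 10^(−3.35) = 4.5 × 10^-4 M, and Q = [Cd²⁺]·P(H₂) / [H⁺]^2 = 5010.
E = E° − (0.0592/2) log Q = 0.40 − (0.0592/2)(3.700) = 0.290 V.

0.29 V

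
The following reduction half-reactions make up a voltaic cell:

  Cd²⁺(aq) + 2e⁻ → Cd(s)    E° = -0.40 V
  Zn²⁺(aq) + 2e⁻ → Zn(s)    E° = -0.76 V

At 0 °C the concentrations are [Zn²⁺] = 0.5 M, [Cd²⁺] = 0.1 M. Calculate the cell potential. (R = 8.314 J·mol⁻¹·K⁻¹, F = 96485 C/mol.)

The Cd²⁺/Cd couple has the higher reduction potential and acts as the cathode, so E°_cell = -0.40 − (-0.76) = 0.36 V.
Balancing electrons gives n = 2; the reaction quotient is Q = [Zn²⁺]/[Cd²⁺] = 5.00.
E = E° − (RT/nF) ln Q = 0.36 − (8.314×273)/(2×96485) × (1.609) = 0.360 − 0.019 = 0.341 V.

0.341 V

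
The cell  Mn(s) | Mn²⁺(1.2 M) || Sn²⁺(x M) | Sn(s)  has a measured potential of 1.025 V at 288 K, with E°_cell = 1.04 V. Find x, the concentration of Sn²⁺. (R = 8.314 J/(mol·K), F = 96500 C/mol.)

0.36 M

From the Nernst equation, ln Q = nF(E° − E)/RT = 2×96500×(1.04 − 1.025)/(8.314×288) = 1.209, so Q = 3.35.
With Q = [Mn²⁺]/[Sn²⁺] and the known concentrations, [Sn²⁺] in the denominator gives [Sn²⁺] = 0.36 M.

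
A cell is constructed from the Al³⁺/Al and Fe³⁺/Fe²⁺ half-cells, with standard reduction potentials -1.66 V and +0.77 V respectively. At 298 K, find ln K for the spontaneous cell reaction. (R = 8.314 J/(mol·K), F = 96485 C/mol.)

E°_cell = +0.77 − (-1.66) = 2.43 V, with n = 3 electrons transferred.
At equilibrium E = 0, so the Nernst equation gives ln K = nFE°/RT = (3)(96485)(2.43)/((8.314)(298)) = 283.90.

ln K = 283.9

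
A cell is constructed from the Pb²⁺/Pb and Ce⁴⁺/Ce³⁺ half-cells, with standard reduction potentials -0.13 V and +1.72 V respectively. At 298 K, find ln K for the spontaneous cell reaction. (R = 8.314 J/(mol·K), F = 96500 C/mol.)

ln K = 144.1

E°_cell = +1.72 − (-0.13) = 1.85 V, with n = 2 electrons transferred.
At equilibrium E = 0, so the Nernst equation gives ln K = nFE°/RT = (2)(96500)(1.85)/((8.314)(298)) = 144.11.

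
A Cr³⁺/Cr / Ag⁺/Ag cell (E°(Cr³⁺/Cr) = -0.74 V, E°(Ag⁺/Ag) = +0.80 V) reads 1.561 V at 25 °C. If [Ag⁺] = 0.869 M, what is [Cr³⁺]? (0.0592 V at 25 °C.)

0.057 M

From the Nernst equation, log Q = n(E° − E)/0.0592 = 3(1.54 − 1.561)/0.0592 = -1.064, so Q = 0.0863.
With Q = [Cr³⁺]/[Ag⁺]^3 and the known concentrations, [Cr³⁺] in the numerator gives [Cr³⁺] = 0.057 M.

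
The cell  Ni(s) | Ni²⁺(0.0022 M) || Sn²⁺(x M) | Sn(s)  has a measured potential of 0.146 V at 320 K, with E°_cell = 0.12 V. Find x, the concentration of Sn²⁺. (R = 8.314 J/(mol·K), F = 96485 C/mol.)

From the Nernst equation, ln Q = nF(E° − E)/RT = 2×96485×(0.12 − 0.146)/(8.314×320) = -1.886, so Q = 0.152.
With Q = [Ni²⁺]/[Sn²⁺] and the known concentrations, [Sn²⁺] in the denominator gives [Sn²⁺] = 0.015 M.

0.015 M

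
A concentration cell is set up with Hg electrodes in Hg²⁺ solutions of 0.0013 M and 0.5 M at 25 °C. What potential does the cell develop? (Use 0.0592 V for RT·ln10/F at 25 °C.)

Both half-cells are Hg²⁺/Hg, so E°_cell = 0. The concentrated side is the cathode; the cell reaction moves Hg²⁺ from high to low concentration with n = 2.
Q = [Hg²⁺]_dilute/[Hg²⁺]_conc = 0.0013/0.5 = 0.00260.
E = 0 − (0.0592/2) log Q = −(0.0592/2)(-2.585) = 0.0765 V.

0.077 V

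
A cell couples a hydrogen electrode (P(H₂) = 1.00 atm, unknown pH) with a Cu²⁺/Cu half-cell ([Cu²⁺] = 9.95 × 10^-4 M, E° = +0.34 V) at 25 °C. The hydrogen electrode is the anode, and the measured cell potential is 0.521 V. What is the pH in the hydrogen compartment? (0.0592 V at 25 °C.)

E°_cell = 0.34 V and n = 2.
log Q = n(E° − E)/0.0592 = 2×(0.34 − 0.521)/0.0592 = -6.115.
With Q = [H⁺]^2 / ([Cu²⁺]·P(H₂)), solving for [H⁺] gives log[H⁺] = -4.559, so pH = 4.56.

pH = 4.56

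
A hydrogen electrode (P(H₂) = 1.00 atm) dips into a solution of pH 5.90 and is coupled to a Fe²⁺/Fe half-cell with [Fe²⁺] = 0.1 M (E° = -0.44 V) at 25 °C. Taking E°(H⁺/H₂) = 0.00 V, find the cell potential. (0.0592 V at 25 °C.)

0.12 V

The hydrogen couple is the cathode, so E°_cell = 0.44 V; n = 2.
[H⁺] = 10^(−5.90) = 1.3 × 10^-6 M, and Q = [Fe²⁺]·P(H₂) / [H⁺]^2 = 6.31 × 10^10.
E = E° − (0.0592/2) log Q = 0.44 − (0.0592/2)(10.800) = 0.120 V.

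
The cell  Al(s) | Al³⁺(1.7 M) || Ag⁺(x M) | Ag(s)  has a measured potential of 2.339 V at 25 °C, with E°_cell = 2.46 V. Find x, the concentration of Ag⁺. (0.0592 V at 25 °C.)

From the Nernst equation, log Q = n(E° − E)/0.0592 = 3(2.46 − 2.339)/0.0592 = 6.132, so Q = 1.35 × 10^6.
With Q = [Al³⁺]/[Ag⁺]^3 and the known concentrations, [Ag⁺]^3 in the denominator gives [Ag⁺] = 0.011 M.

0.011 M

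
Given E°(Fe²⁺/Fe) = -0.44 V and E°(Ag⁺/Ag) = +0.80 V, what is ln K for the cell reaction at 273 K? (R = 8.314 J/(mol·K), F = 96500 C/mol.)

ln K = 105.4

E°_cell = +0.80 − (-0.44) = 1.24 V, with n = 2 electrons transferred.
At equilibrium E = 0, so the Nernst equation gives ln K = nFE°/RT = (2)(96500)(1.24)/((8.314)(273)) = 105.44.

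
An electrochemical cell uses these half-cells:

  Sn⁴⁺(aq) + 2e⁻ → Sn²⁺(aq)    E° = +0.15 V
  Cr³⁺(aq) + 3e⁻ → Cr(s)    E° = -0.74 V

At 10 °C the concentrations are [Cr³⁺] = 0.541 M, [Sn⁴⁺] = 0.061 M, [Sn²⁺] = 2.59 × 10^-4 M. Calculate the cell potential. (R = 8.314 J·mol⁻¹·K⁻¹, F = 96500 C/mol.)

0.962 V

The Sn⁴⁺/Sn²⁺ couple has the higher reduction potential and acts as the cathode, so E°_cell = +0.15 − (-0.74) = 0.89 V.
Balancing electrons gives n = 6; the reaction quotient is Q = [Cr³⁺]^2·[Sn²⁺]^3/[Sn⁴⁺]^3 = 2.24 × 10^-8.
E = E° − (RT/nF) ln Q = 0.89 − (8.314×283)/(6×96500) × (-17.614) = 0.890 + 0.072 = 0.962 V.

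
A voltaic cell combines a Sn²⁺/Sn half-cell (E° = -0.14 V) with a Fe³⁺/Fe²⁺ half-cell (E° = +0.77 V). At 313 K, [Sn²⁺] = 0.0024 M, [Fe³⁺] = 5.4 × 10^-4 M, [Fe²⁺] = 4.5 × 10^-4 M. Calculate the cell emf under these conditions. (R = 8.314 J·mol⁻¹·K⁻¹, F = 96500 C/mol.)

The Fe³⁺/Fe²⁺ couple has the higher reduction potential and acts as the cathode, so E°_cell = +0.77 − (-0.14) = 0.91 V.
Balancing electrons gives n = 2; the reaction quotient is Q = [Sn²⁺]·[Fe²⁺]^2/[Fe³⁺]^2 = 0.00167.
E = E° − (RT/nF) ln Q = 0.91 − (8.314×313)/(2×96500) × (-6.397) = 0.910 + 0.086 = 0.996 V.

0.996 V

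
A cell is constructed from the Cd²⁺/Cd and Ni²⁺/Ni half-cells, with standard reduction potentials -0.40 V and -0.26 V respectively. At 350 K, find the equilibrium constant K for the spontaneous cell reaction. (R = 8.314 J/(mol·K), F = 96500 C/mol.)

1.1 × 10^4

E°_cell = -0.26 − (-0.40) = 0.14 V, with n = 2 electrons transferred.
At equilibrium E = 0, so the Nernst equation gives ln K = nFE°/RT = (2)(96500)(0.14)/((8.314)(350)) = 9.29.
K = e^9.29 = 1.1 × 10^4.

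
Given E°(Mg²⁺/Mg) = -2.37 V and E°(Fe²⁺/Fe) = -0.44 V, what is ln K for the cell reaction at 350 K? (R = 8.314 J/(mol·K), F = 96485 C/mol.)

E°_cell = -0.44 − (-2.37) = 1.93 V, with n = 2 electrons transferred.
At equilibrium E = 0, so the Nernst equation gives ln K = nFE°/RT = (2)(96485)(1.93)/((8.314)(350)) = 127.99.

ln K = 128.0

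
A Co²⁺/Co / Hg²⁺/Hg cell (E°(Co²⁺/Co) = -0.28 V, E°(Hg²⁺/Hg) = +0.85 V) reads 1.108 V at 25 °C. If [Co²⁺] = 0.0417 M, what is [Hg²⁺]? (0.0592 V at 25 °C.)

0.0075 M

From the Nernst equation, log Q = n(E° − E)/0.0592 = 2(1.13 − 1.108)/0.0592 = 0.743, so Q = 5.54.
With Q = [Co²⁺]/[Hg²⁺] and the known concentrations, [Hg²⁺] in the denominator gives [Hg²⁺] = 0.0075 M.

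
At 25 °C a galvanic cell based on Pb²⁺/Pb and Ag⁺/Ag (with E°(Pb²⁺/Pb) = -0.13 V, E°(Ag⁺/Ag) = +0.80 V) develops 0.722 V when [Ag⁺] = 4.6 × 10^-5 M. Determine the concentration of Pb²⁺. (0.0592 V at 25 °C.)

From the Nernst equation, log Q = n(E° − E)/0.0592 = 2(0.93 − 0.722)/0.0592 = 7.027, so Q = 1.06 × 10^7.
With Q = [Pb²⁺]/[Ag⁺]^2 and the known concentrations, [Pb²⁺] in the numerator gives [Pb²⁺] = 0.023 M.

0.023 M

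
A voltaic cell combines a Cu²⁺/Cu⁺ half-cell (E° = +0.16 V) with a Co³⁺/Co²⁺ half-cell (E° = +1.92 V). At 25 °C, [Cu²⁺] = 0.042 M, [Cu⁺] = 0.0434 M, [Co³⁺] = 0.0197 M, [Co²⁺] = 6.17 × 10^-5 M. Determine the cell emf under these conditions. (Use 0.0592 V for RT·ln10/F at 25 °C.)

1.91 V

The Co³⁺/Co²⁺ couple has the higher reduction potential and acts as the cathode, so E°_cell = +1.92 − (+0.16) = 1.76 V.
Balancing electrons gives n = 1; the reaction quotient is Q = [Cu²⁺]·[Co²⁺]/([Cu⁺]·[Co³⁺]) = 0.00303.
At 25 °C, E = E° − (0.0592/n) log Q = 1.76 − (0.0592/1)(-2.518) = 1.760 + 0.149 = 1.909 V.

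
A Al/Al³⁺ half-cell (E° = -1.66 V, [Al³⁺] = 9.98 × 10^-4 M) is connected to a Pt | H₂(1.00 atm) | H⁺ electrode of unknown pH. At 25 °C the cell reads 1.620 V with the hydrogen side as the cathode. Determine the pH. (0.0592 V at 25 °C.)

pH = 1.68

E°_cell = 1.66 V and n = 6.
log Q = n(E° − E)/0.0592 = 6×(1.66 − 1.620)/0.0592 = 4.054.
With Q = [Al³⁺]^2·P(H₂)^3 / [H⁺]^6, solving for [H⁺] gives log[H⁺] = -1.676, so pH = 1.68.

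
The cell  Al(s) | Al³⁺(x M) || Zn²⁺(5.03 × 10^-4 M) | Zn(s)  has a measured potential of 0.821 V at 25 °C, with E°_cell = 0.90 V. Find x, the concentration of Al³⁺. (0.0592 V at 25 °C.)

0.11 M

From the Nernst equation, log Q = n(E° − E)/0.0592 = 6(0.90 − 0.821)/0.0592 = 8.007, so Q = 1.02 × 10^8.
With Q = [Al³⁺]^2/[Zn²⁺]^3 and the known concentrations, [Al³⁺]^2 in the numerator gives [Al³⁺] = 0.11 M.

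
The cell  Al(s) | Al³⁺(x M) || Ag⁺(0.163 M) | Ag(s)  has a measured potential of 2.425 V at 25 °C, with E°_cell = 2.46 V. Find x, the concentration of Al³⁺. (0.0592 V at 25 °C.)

0.26 M

From the Nernst equation, log Q = n(E° − E)/0.0592 = 3(2.46 − 2.425)/0.0592 = 1.774, so Q = 59.4.
With Q = [Al³⁺]/[Ag⁺]^3 and the known concentrations, [Al³⁺] in the numerator gives [Al³⁺] = 0.26 M.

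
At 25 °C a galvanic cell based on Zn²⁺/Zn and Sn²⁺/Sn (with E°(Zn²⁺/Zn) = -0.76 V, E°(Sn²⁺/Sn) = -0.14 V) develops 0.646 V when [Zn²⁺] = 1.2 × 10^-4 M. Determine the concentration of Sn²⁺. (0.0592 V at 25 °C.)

From the Nernst equation, log Q = n(E° − E)/0.0592 = 2(0.62 − 0.646)/0.0592 = -0.878, so Q = 0.132.
With Q = [Zn²⁺]/[Sn²⁺] and the known concentrations, [Sn²⁺] in the denominator gives [Sn²⁺] = 9.1 × 10^-4 M.

9.1 × 10^-4 M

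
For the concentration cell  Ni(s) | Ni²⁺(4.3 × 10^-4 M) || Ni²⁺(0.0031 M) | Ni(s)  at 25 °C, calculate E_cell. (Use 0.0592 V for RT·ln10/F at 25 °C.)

0.025 V

Both half-cells are Ni²⁺/Ni, so E°_cell = 0. The concentrated side is the cathode; the cell reaction moves Ni²⁺ from high to low concentration with n = 2.
Q = [Ni²⁺]_dilute/[Ni²⁺]_conc = 4.3 × 10^-4/0.0031 = 0.139.
E = 0 − (0.0592/2) log Q = −(0.0592/2)(-0.858) = 0.0254 V.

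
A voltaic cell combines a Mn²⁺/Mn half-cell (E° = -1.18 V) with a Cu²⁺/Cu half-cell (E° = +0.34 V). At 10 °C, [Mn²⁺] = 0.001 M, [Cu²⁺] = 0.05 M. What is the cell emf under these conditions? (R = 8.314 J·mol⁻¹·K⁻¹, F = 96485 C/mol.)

The Cu²⁺/Cu couple has the higher reduction potential and acts as the cathode, so E°_cell = +0.34 − (-1.18) = 1.52 V.
Balancing electrons gives n = 2; the reaction quotient is Q = [Mn²⁺]/[Cu²⁺] = 0.0200.
E = E° − (RT/nF) ln Q = 1.52 − (8.314×283)/(2×96485) × (-3.912) = 1.520 + 0.048 = 1.568 V.

1.57 V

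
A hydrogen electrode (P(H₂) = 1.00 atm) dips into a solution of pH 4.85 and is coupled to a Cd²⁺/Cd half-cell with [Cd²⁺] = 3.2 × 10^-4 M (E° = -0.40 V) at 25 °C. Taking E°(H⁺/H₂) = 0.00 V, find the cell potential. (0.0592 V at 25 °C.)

0.22 V

The hydrogen couple is the cathode, so E°_cell = 0.40 V; n = 2.
[H⁺] = 10^(−4.85) = 1.4 × 10^-5 M, and Q = [Cd²⁺]·P(H₂) / [H⁺]^2 = 1.6 × 10^6.
E = E° − (0.0592/2) log Q = 0.40 − (0.0592/2)(6.205) = 0.216 V.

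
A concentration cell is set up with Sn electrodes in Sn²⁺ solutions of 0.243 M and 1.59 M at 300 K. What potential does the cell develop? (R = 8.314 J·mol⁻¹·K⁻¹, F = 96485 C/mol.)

Both half-cells are Sn²⁺/Sn, so E°_cell = 0. The concentrated side is the cathode; the cell reaction moves Sn²⁺ from high to low concentration with n = 2.
Q = [Sn²⁺]_dilute/[Sn²⁺]_conc = 0.243/1.59 = 0.153.
E = 0 − (RT/nF) ln Q = −((8.314×300)/(2×96485))(-1.878) = 0.0243 V.

0.024 V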